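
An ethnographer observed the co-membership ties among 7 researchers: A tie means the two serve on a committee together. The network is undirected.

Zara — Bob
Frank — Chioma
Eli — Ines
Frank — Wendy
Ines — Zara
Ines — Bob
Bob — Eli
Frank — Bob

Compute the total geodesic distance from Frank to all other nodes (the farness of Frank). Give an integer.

9

Distances from Frank: Bob:1, Chioma:1, Eli:2, Ines:2, Wendy:1, Zara:2.
Sum = 1 + 1 + 2 + 2 + 1 + 2 = 9.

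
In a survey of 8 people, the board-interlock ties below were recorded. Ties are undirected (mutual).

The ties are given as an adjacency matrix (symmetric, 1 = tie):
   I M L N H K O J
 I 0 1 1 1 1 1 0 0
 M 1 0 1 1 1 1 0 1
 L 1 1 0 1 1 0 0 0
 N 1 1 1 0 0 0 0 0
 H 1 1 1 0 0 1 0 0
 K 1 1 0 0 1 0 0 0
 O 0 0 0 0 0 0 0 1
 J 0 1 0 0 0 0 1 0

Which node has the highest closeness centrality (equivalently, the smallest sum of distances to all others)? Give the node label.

Farness (sum of distances to all others) for each node — H:11, I:10, J:12, K:12, L:11, M:8, N:12, O:18.
The smallest farness is 8, for M, so M has the highest closeness.

M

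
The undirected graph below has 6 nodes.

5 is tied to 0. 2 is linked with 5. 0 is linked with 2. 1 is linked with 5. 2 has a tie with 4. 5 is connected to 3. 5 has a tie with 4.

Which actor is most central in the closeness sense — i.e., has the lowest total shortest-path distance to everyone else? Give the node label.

5

Farness (sum of distances to all others) for each node — 0:8, 1:9, 2:7, 3:9, 4:8, 5:5.
The smallest farness is 5, for 5, so 5 has the highest closeness.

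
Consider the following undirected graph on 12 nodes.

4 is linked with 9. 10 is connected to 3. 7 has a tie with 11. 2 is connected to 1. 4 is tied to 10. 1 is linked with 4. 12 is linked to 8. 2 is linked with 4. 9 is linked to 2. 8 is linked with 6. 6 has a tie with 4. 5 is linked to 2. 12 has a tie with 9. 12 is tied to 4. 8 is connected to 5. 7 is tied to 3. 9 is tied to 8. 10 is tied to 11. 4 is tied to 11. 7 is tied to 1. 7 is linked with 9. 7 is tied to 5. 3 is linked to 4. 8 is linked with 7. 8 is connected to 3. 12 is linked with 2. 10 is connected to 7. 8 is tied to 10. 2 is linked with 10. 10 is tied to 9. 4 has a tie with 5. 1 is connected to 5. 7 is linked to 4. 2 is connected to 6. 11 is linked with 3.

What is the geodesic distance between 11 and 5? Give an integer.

One shortest route is 11 – 4 – 5, which uses 2 edges, and 11 and 5 are not directly tied, so nothing shorter exists. So d(11,5) = 2.

2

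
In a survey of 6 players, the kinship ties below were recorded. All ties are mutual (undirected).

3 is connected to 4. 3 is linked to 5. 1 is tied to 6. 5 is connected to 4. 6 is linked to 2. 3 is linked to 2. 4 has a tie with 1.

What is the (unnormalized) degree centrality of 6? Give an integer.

6 is directly tied to 1 and 2. That is 2 neighbors, so the degree of 6 is 2.

2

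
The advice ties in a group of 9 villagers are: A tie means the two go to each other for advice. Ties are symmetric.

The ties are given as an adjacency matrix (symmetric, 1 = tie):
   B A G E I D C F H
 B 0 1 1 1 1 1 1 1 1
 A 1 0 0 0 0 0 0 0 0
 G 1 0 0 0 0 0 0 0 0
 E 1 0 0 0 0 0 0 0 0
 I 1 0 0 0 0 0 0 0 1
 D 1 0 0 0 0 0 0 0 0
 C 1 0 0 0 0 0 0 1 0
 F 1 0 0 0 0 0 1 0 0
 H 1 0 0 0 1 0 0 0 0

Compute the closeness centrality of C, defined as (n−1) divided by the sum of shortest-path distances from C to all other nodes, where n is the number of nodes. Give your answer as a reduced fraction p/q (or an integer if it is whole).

Distances from C: A:2, B:1, D:2, E:2, F:1, G:2, H:2, I:2. Sum = 14.
n = 9, so closeness = 8/14 = 4/7.

4/7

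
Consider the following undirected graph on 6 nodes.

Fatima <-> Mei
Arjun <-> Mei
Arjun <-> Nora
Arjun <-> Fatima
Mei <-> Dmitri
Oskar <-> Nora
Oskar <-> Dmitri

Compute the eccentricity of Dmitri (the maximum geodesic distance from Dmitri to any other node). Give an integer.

2

Distances from Dmitri: Arjun:2, Fatima:2, Mei:1, Nora:2, Oskar:1.
The largest is 2 (to Nora, Fatima, and Arjun), so the eccentricity of Dmitri is 2.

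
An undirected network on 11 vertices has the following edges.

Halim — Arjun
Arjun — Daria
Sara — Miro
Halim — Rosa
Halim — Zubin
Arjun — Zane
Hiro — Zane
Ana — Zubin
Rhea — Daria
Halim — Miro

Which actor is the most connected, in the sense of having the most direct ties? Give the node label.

Halim

Degrees — Ana:1, Arjun:3, Daria:2, Halim:4, Hiro:1, Miro:2, Rhea:1, Rosa:1, Sara:1, Zane:2, Zubin:2.
The maximum is 4, attained only by Halim.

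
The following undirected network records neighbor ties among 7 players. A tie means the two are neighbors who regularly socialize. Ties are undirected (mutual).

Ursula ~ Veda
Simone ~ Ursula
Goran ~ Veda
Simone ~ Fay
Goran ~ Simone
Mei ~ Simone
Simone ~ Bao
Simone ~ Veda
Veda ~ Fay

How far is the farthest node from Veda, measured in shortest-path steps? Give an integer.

Distances from Veda: Bao:2, Fay:1, Goran:1, Mei:2, Simone:1, Ursula:1.
The largest is 2 (to Bao and Mei), so the eccentricity of Veda is 2.

2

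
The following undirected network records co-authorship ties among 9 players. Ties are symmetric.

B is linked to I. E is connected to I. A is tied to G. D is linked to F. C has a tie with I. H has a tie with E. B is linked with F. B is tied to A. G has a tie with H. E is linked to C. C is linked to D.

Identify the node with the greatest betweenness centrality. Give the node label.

B

Unnormalized betweenness of each node: A:23/6, B:26/3, C:13/3, D:11/6, E:37/6, F:5/2, G:7/3, H:7/2, I:29/6.
B has the largest value, 26/3, making it the main broker — the node through which the most shortest paths run.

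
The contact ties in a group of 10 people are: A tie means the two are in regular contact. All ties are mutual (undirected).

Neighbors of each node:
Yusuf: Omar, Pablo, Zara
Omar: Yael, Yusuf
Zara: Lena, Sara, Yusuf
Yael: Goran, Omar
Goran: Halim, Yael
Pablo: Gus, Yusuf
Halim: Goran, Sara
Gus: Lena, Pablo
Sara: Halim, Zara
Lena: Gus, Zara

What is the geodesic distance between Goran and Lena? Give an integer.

One shortest route is Goran – Halim – Sara – Zara – Lena, which uses 4 edges, and at distance 3 from Goran we only reach {Yusuf, Zara}, which does not include Lena. So d(Goran,Lena) = 4.

4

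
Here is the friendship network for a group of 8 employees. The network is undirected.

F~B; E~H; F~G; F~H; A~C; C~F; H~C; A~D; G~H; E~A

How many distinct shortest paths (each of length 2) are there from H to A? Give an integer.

2

The shortest distance is 2. The length-2 paths are: H–C–A; H–E–A.
That gives 2 distinct shortest paths.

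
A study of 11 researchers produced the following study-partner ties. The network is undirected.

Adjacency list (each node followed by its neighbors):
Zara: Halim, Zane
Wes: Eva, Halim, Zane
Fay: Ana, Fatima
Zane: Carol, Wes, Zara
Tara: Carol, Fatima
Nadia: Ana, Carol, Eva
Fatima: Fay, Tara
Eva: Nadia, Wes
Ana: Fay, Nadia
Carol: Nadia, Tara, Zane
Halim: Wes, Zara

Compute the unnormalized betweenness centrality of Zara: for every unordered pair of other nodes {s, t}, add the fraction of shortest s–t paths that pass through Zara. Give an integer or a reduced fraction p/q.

Pairs whose geodesics pass through Zara — Fatima–Halim: 1/2; Tara–Halim: 1/2; Carol–Halim: 1/2; Zane–Halim: 1/2.
All other pairs contribute 0.
Summing the contributions gives betweenness(Zara) = 2.

2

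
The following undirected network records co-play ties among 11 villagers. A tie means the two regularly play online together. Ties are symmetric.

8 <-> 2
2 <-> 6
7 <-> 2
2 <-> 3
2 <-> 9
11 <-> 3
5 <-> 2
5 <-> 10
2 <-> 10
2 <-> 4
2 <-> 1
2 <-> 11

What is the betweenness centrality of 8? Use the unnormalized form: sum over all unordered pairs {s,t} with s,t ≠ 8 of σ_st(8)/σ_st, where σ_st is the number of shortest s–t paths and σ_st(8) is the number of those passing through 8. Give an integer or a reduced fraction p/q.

0

No shortest path between any pair of other nodes passes through 8.
Summing the contributions gives betweenness(8) = 0.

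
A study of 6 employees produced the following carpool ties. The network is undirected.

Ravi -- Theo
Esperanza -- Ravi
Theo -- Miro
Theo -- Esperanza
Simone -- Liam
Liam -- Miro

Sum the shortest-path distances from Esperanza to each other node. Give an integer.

Distances from Esperanza: Liam:3, Miro:2, Ravi:1, Simone:4, Theo:1.
Sum = 3 + 2 + 1 + 4 + 1 = 11.

11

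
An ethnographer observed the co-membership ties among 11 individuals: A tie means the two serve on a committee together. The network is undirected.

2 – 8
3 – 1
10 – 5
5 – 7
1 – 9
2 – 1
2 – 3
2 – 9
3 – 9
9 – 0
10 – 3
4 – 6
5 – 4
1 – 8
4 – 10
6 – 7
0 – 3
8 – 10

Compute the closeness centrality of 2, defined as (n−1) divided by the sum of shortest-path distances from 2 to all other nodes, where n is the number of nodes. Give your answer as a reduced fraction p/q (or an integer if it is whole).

Distances from 2: 0:2, 1:1, 3:1, 4:3, 5:3, 6:4, 7:4, 8:1, 9:1, 10:2. Sum = 22.
n = 11, so closeness = 10/22 = 5/11.

5/11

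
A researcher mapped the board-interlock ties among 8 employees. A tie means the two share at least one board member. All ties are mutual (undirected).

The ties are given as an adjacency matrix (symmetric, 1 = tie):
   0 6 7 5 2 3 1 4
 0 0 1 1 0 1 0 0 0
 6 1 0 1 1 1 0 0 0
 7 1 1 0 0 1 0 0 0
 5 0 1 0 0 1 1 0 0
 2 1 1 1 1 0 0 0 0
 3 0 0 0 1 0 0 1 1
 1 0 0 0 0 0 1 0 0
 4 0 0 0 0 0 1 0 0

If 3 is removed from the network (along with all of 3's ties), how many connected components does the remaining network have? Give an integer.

3

Without 3, the remaining ties split the others into: {0, 2, 5, 6, 7}; {1}; {4}.
That's 3 separate components.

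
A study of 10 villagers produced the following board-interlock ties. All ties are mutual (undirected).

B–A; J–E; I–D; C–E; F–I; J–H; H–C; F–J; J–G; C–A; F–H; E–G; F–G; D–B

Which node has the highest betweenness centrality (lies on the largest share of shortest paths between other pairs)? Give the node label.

Unnormalized betweenness of each node: A:11/2, B:10/3, C:9, D:23/6, E:23/6, F:10, G:4/3, H:13/3, I:13/2, J:7/3.
F has the largest value, 10, making it the main broker — the node through which the most shortest paths run.

F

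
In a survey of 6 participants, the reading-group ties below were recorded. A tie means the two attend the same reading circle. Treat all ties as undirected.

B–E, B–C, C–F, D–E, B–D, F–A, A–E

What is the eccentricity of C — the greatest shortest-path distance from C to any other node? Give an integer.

Distances from C: A:2, B:1, D:2, E:2, F:1.
The largest is 2 (to A, D, and E), so the eccentricity of C is 2.

2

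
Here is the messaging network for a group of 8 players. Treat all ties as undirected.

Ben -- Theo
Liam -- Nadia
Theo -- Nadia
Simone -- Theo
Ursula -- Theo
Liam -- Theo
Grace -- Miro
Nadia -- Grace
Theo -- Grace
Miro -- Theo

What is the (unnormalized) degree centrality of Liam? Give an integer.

2

Liam is directly tied to Nadia and Theo. That is 2 neighbors, so the degree of Liam is 2.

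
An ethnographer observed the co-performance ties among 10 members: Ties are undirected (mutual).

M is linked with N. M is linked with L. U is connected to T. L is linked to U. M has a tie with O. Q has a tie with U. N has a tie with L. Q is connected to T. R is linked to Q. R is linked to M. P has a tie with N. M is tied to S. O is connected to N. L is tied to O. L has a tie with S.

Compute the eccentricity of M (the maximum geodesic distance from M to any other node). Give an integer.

Distances from M: L:1, N:1, O:1, P:2, Q:2, R:1, S:1, T:3, U:2.
The largest is 3 (to T), so the eccentricity of M is 3.

3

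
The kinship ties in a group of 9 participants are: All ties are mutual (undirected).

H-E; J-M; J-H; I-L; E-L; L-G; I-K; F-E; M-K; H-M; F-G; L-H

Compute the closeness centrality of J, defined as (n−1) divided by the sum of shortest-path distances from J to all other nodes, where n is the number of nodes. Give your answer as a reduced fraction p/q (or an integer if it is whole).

Distances from J: E:2, F:3, G:3, H:1, I:3, K:2, L:2, M:1. Sum = 17.
n = 9, so closeness = 8/17.

8/17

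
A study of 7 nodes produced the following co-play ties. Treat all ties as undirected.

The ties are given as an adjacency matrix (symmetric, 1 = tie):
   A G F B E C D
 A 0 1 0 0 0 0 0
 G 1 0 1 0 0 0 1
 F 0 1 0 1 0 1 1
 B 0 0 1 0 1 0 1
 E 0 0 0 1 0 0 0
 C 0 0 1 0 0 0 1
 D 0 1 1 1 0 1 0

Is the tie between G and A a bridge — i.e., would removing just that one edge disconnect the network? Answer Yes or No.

Without the G–A edge there is no alternate route between G and A, so the network disconnects. It is a bridge.

Yes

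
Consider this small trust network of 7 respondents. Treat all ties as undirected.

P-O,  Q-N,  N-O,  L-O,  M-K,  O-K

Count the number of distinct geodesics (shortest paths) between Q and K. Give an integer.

The shortest distance is 3, and the only length-3 path is Q–N–O–K. So there is exactly 1 shortest path.

1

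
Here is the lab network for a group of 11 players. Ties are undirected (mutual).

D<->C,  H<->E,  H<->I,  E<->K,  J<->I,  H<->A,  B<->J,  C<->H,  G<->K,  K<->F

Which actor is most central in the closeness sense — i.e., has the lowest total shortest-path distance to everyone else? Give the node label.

H

Farness (sum of distances to all others) for each node — A:28, B:40, C:26, D:35, E:22, F:36, G:36, H:19, I:24, J:31, K:27.
The smallest farness is 19, for H, so H has the highest closeness.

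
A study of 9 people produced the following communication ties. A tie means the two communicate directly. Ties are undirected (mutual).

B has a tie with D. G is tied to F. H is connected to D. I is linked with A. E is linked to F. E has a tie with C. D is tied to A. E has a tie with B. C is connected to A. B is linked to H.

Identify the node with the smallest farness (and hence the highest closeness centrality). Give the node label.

E

Farness (sum of distances to all others) for each node — A:16, B:15, C:16, D:16, E:14, F:19, G:26, H:19, I:23.
The smallest farness is 14, for E, so E has the highest closeness.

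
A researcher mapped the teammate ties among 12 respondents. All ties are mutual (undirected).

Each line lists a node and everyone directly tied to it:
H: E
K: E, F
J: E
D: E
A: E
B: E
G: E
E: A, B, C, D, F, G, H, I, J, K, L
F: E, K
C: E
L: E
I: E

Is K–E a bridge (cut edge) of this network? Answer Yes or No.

Even without that edge, K still reaches E via K – F – E, so the network stays connected. Not a bridge.

No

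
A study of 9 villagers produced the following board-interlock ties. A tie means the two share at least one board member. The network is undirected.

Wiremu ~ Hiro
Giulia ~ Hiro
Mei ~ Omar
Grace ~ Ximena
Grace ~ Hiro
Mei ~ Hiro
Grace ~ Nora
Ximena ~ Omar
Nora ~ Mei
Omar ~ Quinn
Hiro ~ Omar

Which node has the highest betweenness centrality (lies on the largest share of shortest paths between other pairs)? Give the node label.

Unnormalized betweenness of each node: Giulia:0, Grace:4, Hiro:29/2, Mei:7/2, Nora:1/2, Omar:19/2, Quinn:0, Wiremu:0, Ximena:1.
Hiro has the largest value, 29/2, making it the main broker — the node through which the most shortest paths run.

Hiro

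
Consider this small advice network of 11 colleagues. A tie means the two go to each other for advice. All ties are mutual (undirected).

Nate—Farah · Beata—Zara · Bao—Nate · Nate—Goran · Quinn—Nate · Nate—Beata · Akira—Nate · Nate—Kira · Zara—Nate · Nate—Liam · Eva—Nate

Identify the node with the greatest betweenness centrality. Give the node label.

Nate

Unnormalized betweenness of each node: Akira:0, Bao:0, Beata:0, Eva:0, Farah:0, Goran:0, Kira:0, Liam:0, Nate:44, Quinn:0, Zara:0.
Nate has the largest value, 44, making it the main broker — the node through which the most shortest paths run.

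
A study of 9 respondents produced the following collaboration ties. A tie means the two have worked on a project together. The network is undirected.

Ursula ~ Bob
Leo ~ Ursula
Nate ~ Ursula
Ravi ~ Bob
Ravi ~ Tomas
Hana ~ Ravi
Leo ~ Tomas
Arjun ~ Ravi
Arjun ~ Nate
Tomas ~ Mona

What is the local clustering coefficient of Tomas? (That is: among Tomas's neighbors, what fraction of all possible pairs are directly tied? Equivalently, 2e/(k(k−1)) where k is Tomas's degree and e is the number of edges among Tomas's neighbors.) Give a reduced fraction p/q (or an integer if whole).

Tomas's neighbors: Leo, Mona, and Ravi (k = 3).
Possible neighbor pairs: C(3,2) = 3. Edges among them: none → e = 0.
Clustering(Tomas) = 0/3 = 0.

0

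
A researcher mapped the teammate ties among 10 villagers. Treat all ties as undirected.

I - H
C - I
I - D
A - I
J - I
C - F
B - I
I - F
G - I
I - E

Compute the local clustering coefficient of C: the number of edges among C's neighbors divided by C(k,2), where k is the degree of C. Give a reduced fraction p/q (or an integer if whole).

1

C's neighbors: F and I (k = 2).
Possible neighbor pairs: C(2,2) = 1. Edges among them: F–I → e = 1.
Clustering(C) = 1/1.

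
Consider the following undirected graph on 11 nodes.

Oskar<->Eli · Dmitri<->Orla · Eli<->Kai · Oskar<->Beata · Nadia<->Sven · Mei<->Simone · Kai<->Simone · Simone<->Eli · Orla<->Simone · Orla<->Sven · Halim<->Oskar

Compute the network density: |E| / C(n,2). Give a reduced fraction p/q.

There are 11 edges and 11 nodes, so the maximum possible is C(11,2) = 55.
Density = 11/55 = 1/5.

1/5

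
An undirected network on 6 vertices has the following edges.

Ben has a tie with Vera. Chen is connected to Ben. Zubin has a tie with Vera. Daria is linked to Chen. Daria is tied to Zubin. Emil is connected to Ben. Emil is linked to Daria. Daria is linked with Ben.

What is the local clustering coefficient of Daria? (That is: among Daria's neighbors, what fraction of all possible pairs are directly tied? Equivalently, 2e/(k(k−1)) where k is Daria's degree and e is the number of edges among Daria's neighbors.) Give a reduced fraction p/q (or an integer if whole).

1/3

Daria's neighbors: Ben, Chen, Emil, and Zubin (k = 4).
Possible neighbor pairs: C(4,2) = 6. Edges among them: Ben–Chen, Ben–Emil → e = 2.
Clustering(Daria) = 2/6 = 1/3.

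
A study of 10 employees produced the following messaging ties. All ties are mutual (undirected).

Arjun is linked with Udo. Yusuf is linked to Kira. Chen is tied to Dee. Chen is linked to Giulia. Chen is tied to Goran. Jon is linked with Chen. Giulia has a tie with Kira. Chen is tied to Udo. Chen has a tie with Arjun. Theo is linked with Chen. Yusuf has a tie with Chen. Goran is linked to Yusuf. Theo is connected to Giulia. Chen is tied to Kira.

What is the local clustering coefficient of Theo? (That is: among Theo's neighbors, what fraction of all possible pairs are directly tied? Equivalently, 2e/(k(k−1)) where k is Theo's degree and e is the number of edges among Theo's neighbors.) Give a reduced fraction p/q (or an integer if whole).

1

Theo's neighbors: Chen and Giulia (k = 2).
Possible neighbor pairs: C(2,2) = 1. Edges among them: Chen–Giulia → e = 1.
Clustering(Theo) = 1/1.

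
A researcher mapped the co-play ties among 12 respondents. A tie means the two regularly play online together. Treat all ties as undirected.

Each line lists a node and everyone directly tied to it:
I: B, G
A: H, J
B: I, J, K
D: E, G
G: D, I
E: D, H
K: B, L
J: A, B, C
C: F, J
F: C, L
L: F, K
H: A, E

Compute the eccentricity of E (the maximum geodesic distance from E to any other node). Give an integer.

Distances from E: A:2, B:4, C:4, D:1, F:5, G:2, H:1, I:3, J:3, K:5, L:6.
The largest is 6 (to L), so the eccentricity of E is 6.

6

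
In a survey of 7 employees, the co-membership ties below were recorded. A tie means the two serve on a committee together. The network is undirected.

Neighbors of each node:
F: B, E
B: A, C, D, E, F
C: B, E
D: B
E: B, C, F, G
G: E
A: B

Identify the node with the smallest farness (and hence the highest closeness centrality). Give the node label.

B

Farness (sum of distances to all others) for each node — A:12, B:7, C:10, D:12, E:8, F:10, G:13.
The smallest farness is 7, for B, so B has the highest closeness.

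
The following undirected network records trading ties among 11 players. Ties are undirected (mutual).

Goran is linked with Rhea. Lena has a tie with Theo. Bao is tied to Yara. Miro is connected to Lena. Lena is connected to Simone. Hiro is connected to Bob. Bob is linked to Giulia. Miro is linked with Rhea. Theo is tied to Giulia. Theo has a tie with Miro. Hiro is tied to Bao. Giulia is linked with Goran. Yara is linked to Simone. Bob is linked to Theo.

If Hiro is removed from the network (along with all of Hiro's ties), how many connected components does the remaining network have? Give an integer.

Hiro's neighbors (Bao and Bob) remain reachable from one another through other ties, so the rest of the network stays in one piece.

1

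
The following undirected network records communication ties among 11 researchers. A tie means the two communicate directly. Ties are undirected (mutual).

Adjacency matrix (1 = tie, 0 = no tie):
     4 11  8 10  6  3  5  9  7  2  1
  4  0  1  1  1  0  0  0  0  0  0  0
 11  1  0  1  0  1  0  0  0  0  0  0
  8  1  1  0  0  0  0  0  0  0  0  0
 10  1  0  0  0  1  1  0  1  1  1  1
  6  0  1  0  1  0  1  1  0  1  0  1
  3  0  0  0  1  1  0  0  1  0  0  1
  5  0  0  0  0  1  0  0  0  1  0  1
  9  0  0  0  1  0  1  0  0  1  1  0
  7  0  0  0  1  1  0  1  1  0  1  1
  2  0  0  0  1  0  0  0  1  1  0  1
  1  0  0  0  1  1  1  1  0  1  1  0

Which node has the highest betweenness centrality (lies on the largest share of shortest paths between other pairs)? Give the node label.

10

Unnormalized betweenness of each node: 1:11/4, 2:1/4, 3:5/6, 4:11/2, 5:0, 6:121/12, 7:7/2, 8:0, 9:7/12, 10:49/4, 11:17/4.
10 has the largest value, 49/4, making it the main broker — the node through which the most shortest paths run.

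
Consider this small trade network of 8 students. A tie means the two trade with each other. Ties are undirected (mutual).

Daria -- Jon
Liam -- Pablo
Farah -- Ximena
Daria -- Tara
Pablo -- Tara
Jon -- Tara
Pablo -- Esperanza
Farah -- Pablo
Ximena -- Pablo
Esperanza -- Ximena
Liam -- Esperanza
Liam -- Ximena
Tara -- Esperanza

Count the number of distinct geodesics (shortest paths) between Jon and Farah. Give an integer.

The shortest distance is 3, and the only length-3 path is Jon–Tara–Pablo–Farah. So there is exactly 1 shortest path.

1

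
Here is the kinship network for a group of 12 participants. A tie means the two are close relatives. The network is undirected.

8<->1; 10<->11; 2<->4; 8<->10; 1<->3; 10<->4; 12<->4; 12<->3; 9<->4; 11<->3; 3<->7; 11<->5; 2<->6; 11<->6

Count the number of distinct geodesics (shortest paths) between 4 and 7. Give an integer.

The shortest distance is 3, and the only length-3 path is 4–12–3–7. So there is exactly 1 shortest path.

1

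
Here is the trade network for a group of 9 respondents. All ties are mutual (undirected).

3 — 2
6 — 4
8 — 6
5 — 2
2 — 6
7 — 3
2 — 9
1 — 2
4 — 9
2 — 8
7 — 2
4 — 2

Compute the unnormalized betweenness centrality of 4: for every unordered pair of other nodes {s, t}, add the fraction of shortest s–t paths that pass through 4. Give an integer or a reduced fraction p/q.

Pairs whose geodesics pass through 4 — 9–6: 1/2.
All other pairs contribute 0.
Summing the contributions gives betweenness(4) = 1/2.

1/2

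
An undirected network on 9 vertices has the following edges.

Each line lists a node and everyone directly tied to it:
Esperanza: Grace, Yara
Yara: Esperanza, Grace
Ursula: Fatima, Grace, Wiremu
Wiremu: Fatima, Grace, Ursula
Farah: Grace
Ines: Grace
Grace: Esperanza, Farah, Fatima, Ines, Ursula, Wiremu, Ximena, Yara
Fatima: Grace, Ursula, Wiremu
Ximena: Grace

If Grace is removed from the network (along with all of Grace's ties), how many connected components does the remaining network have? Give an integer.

5

Without Grace, the remaining ties split the others into: {Ines}; {Fatima, Ursula, Wiremu}; {Esperanza, Yara}; {Farah}; {Ximena}.
That's 5 separate components.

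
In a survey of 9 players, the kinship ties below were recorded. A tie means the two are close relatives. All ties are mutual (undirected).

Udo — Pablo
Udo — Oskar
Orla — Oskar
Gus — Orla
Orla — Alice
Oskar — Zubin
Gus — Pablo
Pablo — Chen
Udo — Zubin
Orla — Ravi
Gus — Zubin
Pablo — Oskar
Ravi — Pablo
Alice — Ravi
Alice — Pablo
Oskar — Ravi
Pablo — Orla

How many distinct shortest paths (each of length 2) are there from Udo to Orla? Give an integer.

The shortest distance is 2. The length-2 paths are: Udo–Pablo–Orla; Udo–Oskar–Orla.
That gives 2 distinct shortest paths.

2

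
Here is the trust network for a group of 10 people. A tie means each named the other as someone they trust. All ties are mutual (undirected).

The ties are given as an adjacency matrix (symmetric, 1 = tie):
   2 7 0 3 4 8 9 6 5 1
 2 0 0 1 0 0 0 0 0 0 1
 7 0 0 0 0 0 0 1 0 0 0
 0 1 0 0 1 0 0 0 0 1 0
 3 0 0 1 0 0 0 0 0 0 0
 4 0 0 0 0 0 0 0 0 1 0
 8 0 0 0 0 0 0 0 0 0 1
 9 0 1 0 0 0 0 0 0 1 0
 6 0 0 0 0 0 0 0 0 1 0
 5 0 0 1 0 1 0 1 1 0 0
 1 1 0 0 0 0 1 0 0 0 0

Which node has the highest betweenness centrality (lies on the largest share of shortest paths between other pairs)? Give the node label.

Unnormalized betweenness of each node: 0:23, 1:8, 2:14, 3:0, 4:0, 5:25, 6:0, 7:0, 8:0, 9:8.
5 has the largest value, 25, making it the main broker — the node through which the most shortest paths run.

5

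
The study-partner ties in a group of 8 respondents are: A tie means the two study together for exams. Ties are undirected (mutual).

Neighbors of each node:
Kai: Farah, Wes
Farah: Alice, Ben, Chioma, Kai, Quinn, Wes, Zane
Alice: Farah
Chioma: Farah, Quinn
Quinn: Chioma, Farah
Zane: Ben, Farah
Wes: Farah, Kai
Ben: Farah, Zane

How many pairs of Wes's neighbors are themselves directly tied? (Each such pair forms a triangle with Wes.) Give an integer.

Wes's neighbors: Farah and Kai.
Neighbor pairs that are themselves tied: Wes–Farah–Kai. Each forms one triangle with Wes, for 1 in total.

1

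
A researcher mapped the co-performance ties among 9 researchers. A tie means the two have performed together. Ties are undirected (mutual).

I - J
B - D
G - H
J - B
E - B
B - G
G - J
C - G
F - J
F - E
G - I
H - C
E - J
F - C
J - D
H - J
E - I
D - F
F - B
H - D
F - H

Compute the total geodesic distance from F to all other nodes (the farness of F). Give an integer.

Distances from F: B:1, C:1, D:1, E:1, G:2, H:1, I:2, J:1.
Sum = 1 + 1 + 1 + 1 + 2 + 1 + 2 + 1 = 10.

10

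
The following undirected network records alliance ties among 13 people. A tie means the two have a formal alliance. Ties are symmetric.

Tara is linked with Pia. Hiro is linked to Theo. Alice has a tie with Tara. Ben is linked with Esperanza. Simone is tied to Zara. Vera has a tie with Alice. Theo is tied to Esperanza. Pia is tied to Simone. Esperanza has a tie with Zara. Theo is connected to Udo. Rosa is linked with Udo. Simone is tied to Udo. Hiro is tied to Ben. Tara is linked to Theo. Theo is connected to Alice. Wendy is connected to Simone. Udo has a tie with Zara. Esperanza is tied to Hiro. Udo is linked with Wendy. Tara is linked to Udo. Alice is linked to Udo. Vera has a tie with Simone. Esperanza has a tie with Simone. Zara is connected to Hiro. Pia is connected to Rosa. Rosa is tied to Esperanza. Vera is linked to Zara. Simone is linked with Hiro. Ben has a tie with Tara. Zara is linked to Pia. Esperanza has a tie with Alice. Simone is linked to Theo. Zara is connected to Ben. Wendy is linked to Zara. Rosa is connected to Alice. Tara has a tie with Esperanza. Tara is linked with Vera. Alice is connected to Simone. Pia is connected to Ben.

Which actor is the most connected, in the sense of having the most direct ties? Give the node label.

Simone

Degrees — Alice:7, Ben:5, Esperanza:8, Hiro:5, Pia:5, Rosa:4, Simone:9, Tara:7, Theo:6, Udo:7, Vera:4, Wendy:3, Zara:8.
The maximum is 9, attained only by Simone.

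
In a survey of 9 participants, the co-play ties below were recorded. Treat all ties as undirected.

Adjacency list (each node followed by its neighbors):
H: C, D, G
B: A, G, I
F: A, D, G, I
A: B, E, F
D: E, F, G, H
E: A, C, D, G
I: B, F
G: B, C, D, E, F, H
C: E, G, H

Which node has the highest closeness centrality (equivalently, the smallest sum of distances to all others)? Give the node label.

Farness (sum of distances to all others) for each node — A:14, B:13, C:14, D:12, E:13, F:12, G:10, H:15, I:17.
The smallest farness is 10, for G, so G has the highest closeness.

G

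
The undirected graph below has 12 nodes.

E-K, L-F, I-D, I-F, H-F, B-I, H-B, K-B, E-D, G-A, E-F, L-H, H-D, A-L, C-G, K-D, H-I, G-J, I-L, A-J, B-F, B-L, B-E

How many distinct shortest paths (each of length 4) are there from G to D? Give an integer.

2

The shortest distance is 4. The length-4 paths are: G–A–L–H–D; G–A–L–I–D.
That gives 2 distinct shortest paths.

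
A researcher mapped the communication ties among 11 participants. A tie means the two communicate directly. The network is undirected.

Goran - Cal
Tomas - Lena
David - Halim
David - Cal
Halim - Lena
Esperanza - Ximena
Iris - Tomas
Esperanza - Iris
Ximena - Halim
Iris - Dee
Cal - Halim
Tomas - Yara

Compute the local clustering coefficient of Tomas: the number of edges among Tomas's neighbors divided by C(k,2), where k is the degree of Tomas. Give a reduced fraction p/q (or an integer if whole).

Tomas's neighbors: Iris, Lena, and Yara (k = 3).
Possible neighbor pairs: C(3,2) = 3. Edges among them: none → e = 0.
Clustering(Tomas) = 0/3 = 0.

0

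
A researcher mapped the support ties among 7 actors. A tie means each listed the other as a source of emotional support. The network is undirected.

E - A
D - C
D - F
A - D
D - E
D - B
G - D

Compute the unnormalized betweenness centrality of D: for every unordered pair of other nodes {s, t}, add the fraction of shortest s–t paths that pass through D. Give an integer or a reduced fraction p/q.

Pairs whose geodesics pass through D — B–F: 1; B–A: 1; B–C: 1; B–G: 1; B–E: 1; F–A: 1; F–C: 1; F–G: 1; F–E: 1; A–C: 1; A–G: 1; C–G: 1; C–E: 1; G–E: 1.
All other pairs contribute 0.
Summing the contributions gives betweenness(D) = 14.

14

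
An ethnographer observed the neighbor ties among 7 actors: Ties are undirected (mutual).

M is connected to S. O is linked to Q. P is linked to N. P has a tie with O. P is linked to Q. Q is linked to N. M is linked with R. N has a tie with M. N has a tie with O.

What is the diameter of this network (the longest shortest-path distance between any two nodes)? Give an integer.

3

Eccentricity of each node (its greatest distance to any other): M:2, N:2, O:3, P:3, Q:3, R:3, S:3.
The maximum eccentricity is 3, realized for instance by the pair R–Q via R – M – N – Q. So the diameter is 3.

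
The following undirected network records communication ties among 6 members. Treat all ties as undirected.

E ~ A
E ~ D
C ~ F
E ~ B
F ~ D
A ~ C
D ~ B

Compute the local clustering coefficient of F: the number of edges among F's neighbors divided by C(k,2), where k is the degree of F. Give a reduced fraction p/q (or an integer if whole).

F's neighbors: C and D (k = 2).
Possible neighbor pairs: C(2,2) = 1. Edges among them: none → e = 0.
Clustering(F) = 0/1.

0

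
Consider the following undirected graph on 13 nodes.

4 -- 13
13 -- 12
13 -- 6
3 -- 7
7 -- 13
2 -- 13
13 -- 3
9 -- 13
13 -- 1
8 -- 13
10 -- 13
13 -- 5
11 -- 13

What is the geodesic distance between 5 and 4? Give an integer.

One shortest route is 5 – 13 – 4, which uses 2 edges, and 5 and 4 are not directly tied, so nothing shorter exists. So d(5,4) = 2.

2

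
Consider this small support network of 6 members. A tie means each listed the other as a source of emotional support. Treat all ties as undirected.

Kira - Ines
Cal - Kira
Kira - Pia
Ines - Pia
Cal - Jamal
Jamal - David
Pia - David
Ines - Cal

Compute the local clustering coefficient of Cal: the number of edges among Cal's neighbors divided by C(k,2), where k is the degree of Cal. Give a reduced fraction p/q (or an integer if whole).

1/3

Cal's neighbors: Ines, Jamal, and Kira (k = 3).
Possible neighbor pairs: C(3,2) = 3. Edges among them: Ines–Kira → e = 1.
Clustering(Cal) = 1/3.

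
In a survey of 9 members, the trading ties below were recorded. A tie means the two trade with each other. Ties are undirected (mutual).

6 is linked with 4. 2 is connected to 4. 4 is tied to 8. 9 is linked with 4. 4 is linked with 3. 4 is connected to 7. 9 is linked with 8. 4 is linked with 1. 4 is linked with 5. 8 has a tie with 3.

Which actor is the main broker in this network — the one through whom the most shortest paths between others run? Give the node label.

4

Unnormalized betweenness of each node: 1:0, 2:0, 3:0, 4:51/2, 5:0, 6:0, 7:0, 8:1/2, 9:0.
4 has the largest value, 51/2, making it the main broker — the node through which the most shortest paths run.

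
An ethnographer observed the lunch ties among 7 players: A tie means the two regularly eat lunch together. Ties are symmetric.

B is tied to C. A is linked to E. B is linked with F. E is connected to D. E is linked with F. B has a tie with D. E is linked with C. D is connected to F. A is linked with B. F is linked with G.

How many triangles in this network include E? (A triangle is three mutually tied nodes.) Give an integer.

E's neighbors: A, C, D, and F.
Neighbor pairs that are themselves tied: E–D–F. Each forms one triangle with E, for 1 in total.

1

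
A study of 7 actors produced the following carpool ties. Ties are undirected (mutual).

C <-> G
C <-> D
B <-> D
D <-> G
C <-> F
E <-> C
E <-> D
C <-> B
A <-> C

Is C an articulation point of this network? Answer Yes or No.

Yes

Removing C leaves {B, D, E, and G} with no path to {F}, so the network splits into 3 components. C is a cut vertex.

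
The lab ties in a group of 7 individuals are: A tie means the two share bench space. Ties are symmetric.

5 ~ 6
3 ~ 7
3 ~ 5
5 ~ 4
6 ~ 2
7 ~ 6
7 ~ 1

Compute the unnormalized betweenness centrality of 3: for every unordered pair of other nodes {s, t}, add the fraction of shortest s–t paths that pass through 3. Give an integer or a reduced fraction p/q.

Pairs whose geodesics pass through 3 — 4–1: 1/2; 4–7: 1/2; 1–5: 1/2; 5–7: 1/2.
All other pairs contribute 0.
Summing the contributions gives betweenness(3) = 2.

2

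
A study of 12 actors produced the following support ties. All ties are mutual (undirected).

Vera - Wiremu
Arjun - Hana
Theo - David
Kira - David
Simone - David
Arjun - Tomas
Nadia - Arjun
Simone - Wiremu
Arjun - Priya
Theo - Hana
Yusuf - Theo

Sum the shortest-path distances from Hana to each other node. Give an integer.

Distances from Hana: Arjun:1, David:2, Kira:3, Nadia:2, Priya:2, Simone:3, Theo:1, Tomas:2, Vera:5, Wiremu:4, Yusuf:2.
Sum = 1 + 2 + 3 + 2 + 2 + 3 + 1 + 2 + 5 + 4 + 2 = 27.

27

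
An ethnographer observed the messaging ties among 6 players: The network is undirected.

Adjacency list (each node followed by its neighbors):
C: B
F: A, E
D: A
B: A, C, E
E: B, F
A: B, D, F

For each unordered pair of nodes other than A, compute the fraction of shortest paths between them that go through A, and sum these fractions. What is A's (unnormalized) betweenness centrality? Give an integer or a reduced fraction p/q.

5

Pairs whose geodesics pass through A — D–C: 1; D–E: 2/2; D–B: 1; D–F: 1; C–F: 1/2; B–F: 1/2.
All other pairs contribute 0.
Summing the contributions gives betweenness(A) = 5.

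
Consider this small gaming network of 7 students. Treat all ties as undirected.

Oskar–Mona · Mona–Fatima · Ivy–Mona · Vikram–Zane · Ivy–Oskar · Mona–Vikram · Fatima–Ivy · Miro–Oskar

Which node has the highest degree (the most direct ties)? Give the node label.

Degrees — Fatima:2, Ivy:3, Miro:1, Mona:4, Oskar:3, Vikram:2, Zane:1.
The maximum is 4, attained only by Mona.

Mona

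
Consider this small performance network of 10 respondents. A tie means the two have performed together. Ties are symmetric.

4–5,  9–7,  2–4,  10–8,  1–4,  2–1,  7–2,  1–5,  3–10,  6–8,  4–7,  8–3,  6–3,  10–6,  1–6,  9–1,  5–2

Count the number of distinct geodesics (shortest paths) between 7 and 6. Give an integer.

The shortest distance is 3. The length-3 paths are: 7–9–1–6; 7–2–1–6; 7–4–1–6.
That gives 3 distinct shortest paths.

3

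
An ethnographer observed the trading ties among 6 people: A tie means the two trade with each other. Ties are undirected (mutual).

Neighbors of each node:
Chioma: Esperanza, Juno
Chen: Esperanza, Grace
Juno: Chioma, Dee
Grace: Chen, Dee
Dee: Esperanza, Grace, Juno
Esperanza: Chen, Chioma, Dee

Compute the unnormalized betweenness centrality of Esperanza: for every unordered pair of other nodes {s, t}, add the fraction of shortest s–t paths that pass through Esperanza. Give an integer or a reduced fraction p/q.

Pairs whose geodesics pass through Esperanza — Dee–Chioma: 1/2; Dee–Chen: 1/2; Juno–Chen: 2/3; Chioma–Chen: 1; Chioma–Grace: 2/3.
All other pairs contribute 0.
Summing the contributions gives betweenness(Esperanza) = 10/3.

10/3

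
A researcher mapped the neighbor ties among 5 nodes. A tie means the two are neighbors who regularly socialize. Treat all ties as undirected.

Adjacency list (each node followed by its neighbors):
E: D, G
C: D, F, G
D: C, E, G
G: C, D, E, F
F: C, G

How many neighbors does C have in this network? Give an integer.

3

C is directly tied to D, F, and G. That is 3 neighbors, so the degree of C is 3.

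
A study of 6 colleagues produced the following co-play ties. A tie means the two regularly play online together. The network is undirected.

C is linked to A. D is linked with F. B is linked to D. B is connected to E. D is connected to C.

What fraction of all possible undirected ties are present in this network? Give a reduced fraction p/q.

There are 5 edges and 6 nodes, so the maximum possible is C(6,2) = 15.
Density = 5/15 = 1/3.

1/3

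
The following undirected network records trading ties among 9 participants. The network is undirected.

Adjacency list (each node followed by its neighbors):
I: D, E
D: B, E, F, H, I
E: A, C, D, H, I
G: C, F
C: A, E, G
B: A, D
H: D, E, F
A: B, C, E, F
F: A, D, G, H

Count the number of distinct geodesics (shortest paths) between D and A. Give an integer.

The shortest distance is 2. The length-2 paths are: D–B–A; D–F–A; D–E–A.
That gives 3 distinct shortest paths.

3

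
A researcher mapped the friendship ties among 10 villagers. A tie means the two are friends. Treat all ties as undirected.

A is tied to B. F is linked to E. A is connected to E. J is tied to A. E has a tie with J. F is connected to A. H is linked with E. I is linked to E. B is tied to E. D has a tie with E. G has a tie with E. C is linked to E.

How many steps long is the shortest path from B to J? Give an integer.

2

One shortest route is B – E – J, which uses 2 edges, and B and J are not directly tied, so nothing shorter exists. So d(B,J) = 2.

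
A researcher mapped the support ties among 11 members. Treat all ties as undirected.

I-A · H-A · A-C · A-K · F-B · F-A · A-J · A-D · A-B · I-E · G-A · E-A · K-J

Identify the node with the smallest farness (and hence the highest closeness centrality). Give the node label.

A

Farness (sum of distances to all others) for each node — A:10, B:18, C:19, D:19, E:18, F:18, G:19, H:19, I:18, J:18, K:18.
The smallest farness is 10, for A, so A has the highest closeness.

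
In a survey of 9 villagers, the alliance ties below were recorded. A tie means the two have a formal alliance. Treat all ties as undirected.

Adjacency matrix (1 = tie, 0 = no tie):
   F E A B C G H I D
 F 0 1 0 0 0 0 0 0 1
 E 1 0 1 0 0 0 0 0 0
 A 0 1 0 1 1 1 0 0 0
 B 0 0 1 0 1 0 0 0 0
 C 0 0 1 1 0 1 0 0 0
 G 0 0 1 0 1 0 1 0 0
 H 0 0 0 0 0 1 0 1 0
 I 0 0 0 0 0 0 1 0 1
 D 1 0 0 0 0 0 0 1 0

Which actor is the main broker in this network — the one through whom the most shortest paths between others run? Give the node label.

Unnormalized betweenness of each node: A:10, B:0, C:3/2, D:3, E:13/2, F:9/2, G:15/2, H:11/2, I:7/2.
A has the largest value, 10, making it the main broker — the node through which the most shortest paths run.

A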